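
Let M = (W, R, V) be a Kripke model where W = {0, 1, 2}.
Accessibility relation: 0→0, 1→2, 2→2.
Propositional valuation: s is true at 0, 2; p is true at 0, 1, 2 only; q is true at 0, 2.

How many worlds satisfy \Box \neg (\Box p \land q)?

Let φ = \Box \neg (\Box p \land q). Evaluate φ at each world:
  0 (successors {0}): φ is false.
  1 (successors {2}): φ is false.
  2 (successors {2}): φ is false.
For instance, at 0:
  At 0: \Box \neg (\Box p \land q) requires \neg (\Box p \land q) at every successor {0}.
    \neg (\Box p \land q) fails at 0, so \Box \neg (\Box p \land q) is false at 0.
      At 0: \Box p \land q is true, so \neg (\Box p \land q) is false.
Satisfying worlds: none.

0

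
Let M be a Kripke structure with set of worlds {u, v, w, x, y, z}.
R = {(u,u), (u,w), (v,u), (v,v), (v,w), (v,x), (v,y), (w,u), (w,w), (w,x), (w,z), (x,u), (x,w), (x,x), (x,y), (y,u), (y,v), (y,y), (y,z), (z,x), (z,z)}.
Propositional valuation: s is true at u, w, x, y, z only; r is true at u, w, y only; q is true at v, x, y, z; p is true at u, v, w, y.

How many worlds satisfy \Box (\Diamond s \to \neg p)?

Recall that \Box ψ holds at a world iff ψ holds at every accessible world, and \Diamond ψ holds iff ψ holds at some accessible world.
Let φ = \Box (\Diamond s \to \neg p). Evaluate φ at each world:
  u (successors {u, w}): φ is false.
  v (successors {u, v, w, x, y}): φ is false.
  w (successors {u, w, x, z}): φ is false.
  x (successors {u, w, x, y}): φ is false.
  y (successors {u, v, y, z}): φ is false.
  z (successors {x, z}): φ is true.
For instance, at v:
  At v: \Box (\Diamond s \to \neg p) requires \Diamond s \to \neg p at every successor {u, v, w, x, y}.
    \Diamond s \to \neg p fails at u, so \Box (\Diamond s \to \neg p) is false at v.
      At u: \Diamond s is true, \neg p is false, so \Diamond s \to \neg p is false.
Satisfying worlds: {z}

1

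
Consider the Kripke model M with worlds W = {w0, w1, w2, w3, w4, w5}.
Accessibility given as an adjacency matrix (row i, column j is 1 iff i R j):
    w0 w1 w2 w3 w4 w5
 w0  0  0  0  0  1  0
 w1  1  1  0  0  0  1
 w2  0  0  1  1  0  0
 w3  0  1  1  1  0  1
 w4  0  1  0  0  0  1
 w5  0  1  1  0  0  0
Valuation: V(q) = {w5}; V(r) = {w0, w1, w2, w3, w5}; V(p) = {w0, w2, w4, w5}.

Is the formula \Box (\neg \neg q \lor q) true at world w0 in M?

At w0: \Box (\neg \neg q \lor q) requires \neg \neg q \lor q at every successor {w4}.
  \neg \neg q \lor q fails at w4, so \Box (\neg \neg q \lor q) is false at w0.

No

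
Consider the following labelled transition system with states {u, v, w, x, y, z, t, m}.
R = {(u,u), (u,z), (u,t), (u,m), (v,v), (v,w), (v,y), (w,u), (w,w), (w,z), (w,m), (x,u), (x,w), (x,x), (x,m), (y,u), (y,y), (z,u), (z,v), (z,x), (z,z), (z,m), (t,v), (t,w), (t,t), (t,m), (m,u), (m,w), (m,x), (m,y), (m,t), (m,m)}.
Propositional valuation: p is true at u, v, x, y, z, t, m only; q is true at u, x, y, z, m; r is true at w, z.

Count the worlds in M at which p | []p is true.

7

Let φ = p | []p. Evaluate φ at each world:
  u (successors {u, z, t, m}): φ is true.
  v (successors {v, w, y}): φ is true.
  w (successors {u, w, z, m}): φ is false.
  x (successors {u, w, x, m}): φ is true.
  y (successors {u, y}): φ is true.
  z (successors {u, v, x, z, m}): φ is true.
  t (successors {v, w, t, m}): φ is true.
  m (successors {u, w, x, y, t, m}): φ is true.
For instance, at v:
  At v: p is true, []p is false, so p | []p is true.
    At v: []p requires p at every successor {v, w, y}.
      p fails at w, so []p is false at v.
Satisfying worlds: {u, v, x, y, z, t, m}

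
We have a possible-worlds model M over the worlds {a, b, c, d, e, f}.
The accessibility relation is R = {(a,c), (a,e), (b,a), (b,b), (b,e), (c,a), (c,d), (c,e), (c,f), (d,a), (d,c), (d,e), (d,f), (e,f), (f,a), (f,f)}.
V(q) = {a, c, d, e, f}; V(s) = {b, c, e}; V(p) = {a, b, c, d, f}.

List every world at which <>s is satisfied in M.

a, b, c, d

Recall that <>ψ holds at a world iff ψ holds at some accessible world.
Let φ = <>s. Evaluate φ at each world:
  a (successors {c, e}): φ is true.
  b (successors {a, b, e}): φ is true.
  c (successors {a, d, e, f}): φ is true.
  d (successors {a, c, e, f}): φ is true.
  e (successors {f}): φ is false.
  f (successors {a, f}): φ is false.
For instance, at c:
  At c: <>s requires s at some successor in {a, d, e, f}.
    s holds at e, so <>s is true at c.
Satisfying worlds: {a, b, c, d}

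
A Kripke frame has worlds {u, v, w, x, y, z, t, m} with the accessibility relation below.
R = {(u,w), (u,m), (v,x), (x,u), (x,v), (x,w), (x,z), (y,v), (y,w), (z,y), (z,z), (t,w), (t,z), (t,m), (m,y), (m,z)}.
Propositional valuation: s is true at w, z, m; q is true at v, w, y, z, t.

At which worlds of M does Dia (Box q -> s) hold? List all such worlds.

Let φ = Dia (Box q -> s). Evaluate φ at each world:
  u (successors {w, m}): φ is true.
  v (successors {x}): φ is true.
  w (successors ∅): φ is false.
  x (successors {u, v, w, z}): φ is true.
  y (successors {v, w}): φ is true.
  z (successors {y, z}): φ is true.
  t (successors {w, z, m}): φ is true.
  m (successors {y, z}): φ is true.
For instance, at y:
  At y: Dia (Box q -> s) requires Box q -> s at some successor in {v, w}.
    Box q -> s holds at v, so Dia (Box q -> s) is true at y.
      At v: Box q is false, s is false, so Box q -> s is true.
Satisfying worlds: {u, v, x, y, z, t, m}

u, v, x, y, z, t, m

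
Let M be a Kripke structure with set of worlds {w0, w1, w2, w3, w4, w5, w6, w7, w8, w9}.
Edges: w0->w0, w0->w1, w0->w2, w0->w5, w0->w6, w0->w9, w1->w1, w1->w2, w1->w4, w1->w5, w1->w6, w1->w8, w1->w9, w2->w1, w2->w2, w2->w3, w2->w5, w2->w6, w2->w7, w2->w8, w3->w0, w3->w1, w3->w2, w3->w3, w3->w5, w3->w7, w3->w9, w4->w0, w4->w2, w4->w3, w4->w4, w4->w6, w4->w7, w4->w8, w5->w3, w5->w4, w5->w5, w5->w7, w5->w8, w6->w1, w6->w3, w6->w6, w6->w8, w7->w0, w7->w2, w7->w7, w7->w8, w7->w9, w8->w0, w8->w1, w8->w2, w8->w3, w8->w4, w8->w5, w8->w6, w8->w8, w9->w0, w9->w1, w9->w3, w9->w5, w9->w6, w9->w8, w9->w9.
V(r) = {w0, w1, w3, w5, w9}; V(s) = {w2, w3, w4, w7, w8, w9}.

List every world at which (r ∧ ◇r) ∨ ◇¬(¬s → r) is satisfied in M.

Let φ = (r ∧ ◇r) ∨ ◇¬(¬s → r). Evaluate φ at each world:
  w0 (successors {w0, w1, w2, w5, w6, w9}): φ is true.
  w1 (successors {w1, w2, w4, w5, w6, w8, w9}): φ is true.
  w2 (successors {w1, w2, w3, w5, w6, w7, w8}): φ is true.
  w3 (successors {w0, w1, w2, w3, w5, w7, w9}): φ is true.
  w4 (successors {w0, w2, w3, w4, w6, w7, w8}): φ is true.
  w5 (successors {w3, w4, w5, w7, w8}): φ is true.
  w6 (successors {w1, w3, w6, w8}): φ is true.
  w7 (successors {w0, w2, w7, w8, w9}): φ is false.
  w8 (successors {w0, w1, w2, w3, w4, w5, w6, w8}): φ is true.
  w9 (successors {w0, w1, w3, w5, w6, w8, w9}): φ is true.
For instance, at w2:
  At w2: r ∧ ◇r is false, ◇¬(¬s → r) is true, so (r ∧ ◇r) ∨ ◇¬(¬s → r) is true.
    At w2: r is false, ◇r is true, so r ∧ ◇r is false.
      At w2: ◇r requires r at some successor in {w1, w2, w3, w5, w6, w7, w8}.
        r holds at w1, so ◇r is true at w2.
    At w2: ◇¬(¬s → r) requires ¬(¬s → r) at some successor in {w1, w2, w3, w5, w6, w7, w8}.
      ¬(¬s → r) holds at w6, so ◇¬(¬s → r) is true at w2.
Satisfying worlds: {w0, w1, w2, w3, w4, w5, w6, w8, w9}

w0, w1, w2, w3, w4, w5, w6, w8, w9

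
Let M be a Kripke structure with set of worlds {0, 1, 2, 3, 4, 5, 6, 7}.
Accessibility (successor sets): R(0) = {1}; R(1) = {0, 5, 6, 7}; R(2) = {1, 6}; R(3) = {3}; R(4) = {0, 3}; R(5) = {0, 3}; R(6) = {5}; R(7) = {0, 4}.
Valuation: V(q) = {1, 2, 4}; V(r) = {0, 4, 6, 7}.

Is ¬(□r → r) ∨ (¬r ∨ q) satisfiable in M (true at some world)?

Yes

Recall that □ψ holds at a world iff ψ holds at every accessible world, and ◇ψ holds iff ψ holds at some accessible world.
Let φ = ¬(□r → r) ∨ (¬r ∨ q). Evaluate φ at each world:
  0 (successors {1}): φ is false.
  1 (successors {0, 5, 6, 7}): φ is true.
  2 (successors {1, 6}): φ is true.
  3 (successors {3}): φ is true.
  4 (successors {0, 3}): φ is true.
  5 (successors {0, 3}): φ is true.
  6 (successors {5}): φ is false.
  7 (successors {0, 4}): φ is false.
Detail at 1 (witness):
  At 1: ¬(□r → r) is false, ¬r ∨ q is true, so ¬(□r → r) ∨ (¬r ∨ q) is true.
    At 1: □r → r is true, so ¬(□r → r) is false.
      At 1: □r is false, r is false, so □r → r is true.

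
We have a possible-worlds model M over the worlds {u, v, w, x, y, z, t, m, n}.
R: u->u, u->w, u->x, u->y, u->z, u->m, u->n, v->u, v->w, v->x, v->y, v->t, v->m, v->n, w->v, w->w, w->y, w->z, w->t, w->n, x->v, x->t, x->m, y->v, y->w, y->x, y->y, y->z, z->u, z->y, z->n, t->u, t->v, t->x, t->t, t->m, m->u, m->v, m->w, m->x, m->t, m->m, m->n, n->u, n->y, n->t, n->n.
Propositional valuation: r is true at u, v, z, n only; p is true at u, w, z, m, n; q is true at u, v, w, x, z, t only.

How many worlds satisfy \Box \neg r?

0

Let φ = \Box \neg r. Evaluate φ at each world:
  u (successors {u, w, x, y, z, m, n}): φ is false.
  v (successors {u, w, x, y, t, m, n}): φ is false.
  w (successors {v, w, y, z, t, n}): φ is false.
  x (successors {v, t, m}): φ is false.
  y (successors {v, w, x, y, z}): φ is false.
  z (successors {u, y, n}): φ is false.
  t (successors {u, v, x, t, m}): φ is false.
  m (successors {u, v, w, x, t, m, n}): φ is false.
  n (successors {u, y, t, n}): φ is false.
For instance, at t:
  At t: \Box \neg r requires \neg r at every successor {u, v, x, t, m}.
    \neg r fails at u, so \Box \neg r is false at t.
Satisfying worlds: none.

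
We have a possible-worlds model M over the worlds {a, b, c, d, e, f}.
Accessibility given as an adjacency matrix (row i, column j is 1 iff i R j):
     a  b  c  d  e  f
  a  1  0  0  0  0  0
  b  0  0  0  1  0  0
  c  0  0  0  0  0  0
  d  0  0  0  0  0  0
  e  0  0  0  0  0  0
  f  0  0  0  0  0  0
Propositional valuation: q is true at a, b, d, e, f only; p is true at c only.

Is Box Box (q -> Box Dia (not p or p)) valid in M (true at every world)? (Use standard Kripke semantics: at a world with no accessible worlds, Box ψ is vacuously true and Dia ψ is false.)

Yes

Let φ = Box Box (q -> Box Dia (not p or p)). Evaluate φ at each world:
  a (successors {a}): φ is true.
  b (successors {d}): φ is true.
  c (successors ∅): φ is true.
  d (successors ∅): φ is true.
  e (successors ∅): φ is true.
  f (successors ∅): φ is true.
For instance, at a:
  At a: Box Box (q -> Box Dia (not p or p)) requires Box (q -> Box Dia (not p or p)) at every successor {a}.
      At a: Box (q -> Box Dia (not p or p)) requires q -> Box Dia (not p or p) at every successor {a}.
        At a: q -> Box Dia (not p or p) is true.
      So Box (q -> Box Dia (not p or p)) is true at a.
  So Box Box (q -> Box Dia (not p or p)) is true at a.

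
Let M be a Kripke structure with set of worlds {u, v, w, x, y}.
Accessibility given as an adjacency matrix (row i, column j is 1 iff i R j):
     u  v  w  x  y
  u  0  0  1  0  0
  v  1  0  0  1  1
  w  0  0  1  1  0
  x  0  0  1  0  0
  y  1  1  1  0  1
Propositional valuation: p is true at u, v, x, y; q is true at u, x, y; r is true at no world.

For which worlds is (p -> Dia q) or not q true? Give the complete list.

Recall that Dia ψ holds at a world iff ψ holds at some accessible world.
Let φ = (p -> Dia q) or not q. Evaluate φ at each world:
  u (successors {w}): φ is false.
  v (successors {u, x, y}): φ is true.
  w (successors {w, x}): φ is true.
  x (successors {w}): φ is false.
  y (successors {u, v, w, y}): φ is true.
For instance, at w:
  At w: p -> Dia q is true, not q is true, so (p -> Dia q) or not q is true.
    At w: p is false, Dia q is true, so p -> Dia q is true.
      At w: Dia q requires q at some successor in {w, x}.
        q holds at x, so Dia q is true at w.
Satisfying worlds: {v, w, y}

v, w, y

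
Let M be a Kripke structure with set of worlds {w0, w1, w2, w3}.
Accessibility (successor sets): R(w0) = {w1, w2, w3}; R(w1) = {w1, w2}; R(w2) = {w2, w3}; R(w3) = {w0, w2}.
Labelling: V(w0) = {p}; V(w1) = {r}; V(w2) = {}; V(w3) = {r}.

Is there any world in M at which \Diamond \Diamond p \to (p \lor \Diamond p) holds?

Yes

Let φ = \Diamond \Diamond p \to (p \lor \Diamond p). Evaluate φ at each world:
  w0 (successors {w1, w2, w3}): φ is true.
  w1 (successors {w1, w2}): φ is true.
  w2 (successors {w2, w3}): φ is false.
  w3 (successors {w0, w2}): φ is true.
Detail at w0 (witness):
  At w0: \Diamond \Diamond p is true, p \lor \Diamond p is true, so \Diamond \Diamond p \to (p \lor \Diamond p) is true.
    At w0: \Diamond \Diamond p requires \Diamond p at some successor in {w1, w2, w3}.
      \Diamond p holds at w3, so \Diamond \Diamond p is true at w0.
    At w0: p is true, \Diamond p is false, so p \lor \Diamond p is true.
      At w0: \Diamond p requires p at some successor in {w1, w2, w3}.
        At w1: p is false.
        At w2: p is false.
        At w3: p is false.
      So \Diamond p is false at w0.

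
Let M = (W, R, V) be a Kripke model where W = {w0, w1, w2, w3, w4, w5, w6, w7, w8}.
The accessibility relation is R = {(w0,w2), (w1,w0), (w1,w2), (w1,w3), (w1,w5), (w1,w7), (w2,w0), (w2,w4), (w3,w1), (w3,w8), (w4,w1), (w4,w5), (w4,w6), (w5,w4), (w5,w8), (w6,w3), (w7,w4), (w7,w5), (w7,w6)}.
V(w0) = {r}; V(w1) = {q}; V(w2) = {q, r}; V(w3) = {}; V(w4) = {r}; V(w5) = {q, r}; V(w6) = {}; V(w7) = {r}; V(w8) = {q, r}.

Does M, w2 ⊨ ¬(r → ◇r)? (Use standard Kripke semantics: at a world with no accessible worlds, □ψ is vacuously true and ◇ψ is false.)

No

At w2: r → ◇r is true, so ¬(r → ◇r) is false.
  At w2: r is true, ◇r is true, so r → ◇r is true.
    At w2: ◇r requires r at some successor in {w0, w4}.
      r holds at w0, so ◇r is true at w2.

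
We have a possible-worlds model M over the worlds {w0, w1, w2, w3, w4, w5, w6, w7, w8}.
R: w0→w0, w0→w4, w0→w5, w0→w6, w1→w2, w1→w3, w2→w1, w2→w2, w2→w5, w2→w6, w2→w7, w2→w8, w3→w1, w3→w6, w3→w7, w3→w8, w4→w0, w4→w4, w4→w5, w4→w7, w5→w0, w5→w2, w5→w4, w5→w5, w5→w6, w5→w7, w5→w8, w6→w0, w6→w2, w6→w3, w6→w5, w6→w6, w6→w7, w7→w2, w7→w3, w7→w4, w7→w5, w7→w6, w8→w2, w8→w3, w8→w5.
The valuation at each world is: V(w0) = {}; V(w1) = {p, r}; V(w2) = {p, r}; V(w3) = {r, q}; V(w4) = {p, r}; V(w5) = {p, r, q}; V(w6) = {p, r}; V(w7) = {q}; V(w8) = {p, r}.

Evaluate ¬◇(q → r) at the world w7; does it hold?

No

At w7: ◇(q → r) is true, so ¬◇(q → r) is false.
  At w7: ◇(q → r) requires q → r at some successor in {w2, w3, w4, w5, w6}.
    q → r holds at w2, so ◇(q → r) is true at w7.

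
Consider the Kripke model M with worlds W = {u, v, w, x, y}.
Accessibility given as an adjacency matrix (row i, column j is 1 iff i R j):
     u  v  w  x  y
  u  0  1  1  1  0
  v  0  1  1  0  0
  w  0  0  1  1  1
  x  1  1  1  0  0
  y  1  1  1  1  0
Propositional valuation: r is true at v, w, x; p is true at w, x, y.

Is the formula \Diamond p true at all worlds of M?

Let φ = \Diamond p. Evaluate φ at each world:
  u (successors {v, w, x}): φ is true.
  v (successors {v, w}): φ is true.
  w (successors {w, x, y}): φ is true.
  x (successors {u, v, w}): φ is true.
  y (successors {u, v, w, x}): φ is true.
For instance, at x:
  At x: \Diamond p requires p at some successor in {u, v, w}.
    p holds at w, so \Diamond p is true at x.

Yes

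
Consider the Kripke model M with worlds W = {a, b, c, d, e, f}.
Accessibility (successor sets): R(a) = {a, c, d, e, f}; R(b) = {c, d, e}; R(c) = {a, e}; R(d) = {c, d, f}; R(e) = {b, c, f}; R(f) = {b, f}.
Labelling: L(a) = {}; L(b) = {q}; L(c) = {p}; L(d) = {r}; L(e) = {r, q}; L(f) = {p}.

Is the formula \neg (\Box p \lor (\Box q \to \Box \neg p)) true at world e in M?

At e: \Box p \lor (\Box q \to \Box \neg p) is true, so \neg (\Box p \lor (\Box q \to \Box \neg p)) is false.
  At e: \Box p is false, \Box q \to \Box \neg p is true, so \Box p \lor (\Box q \to \Box \neg p) is true.
    At e: \Box p requires p at every successor {b, c, f}.
      p fails at b, so \Box p is false at e.
    At e: \Box q is false, \Box \neg p is false, so \Box q \to \Box \neg p is true.
      At e: \Box q requires q at every successor {b, c, f}.
        q fails at c, so \Box q is false at e.
      At e: \Box \neg p requires \neg p at every successor {b, c, f}.
        \neg p fails at c, so \Box \neg p is false at e.

No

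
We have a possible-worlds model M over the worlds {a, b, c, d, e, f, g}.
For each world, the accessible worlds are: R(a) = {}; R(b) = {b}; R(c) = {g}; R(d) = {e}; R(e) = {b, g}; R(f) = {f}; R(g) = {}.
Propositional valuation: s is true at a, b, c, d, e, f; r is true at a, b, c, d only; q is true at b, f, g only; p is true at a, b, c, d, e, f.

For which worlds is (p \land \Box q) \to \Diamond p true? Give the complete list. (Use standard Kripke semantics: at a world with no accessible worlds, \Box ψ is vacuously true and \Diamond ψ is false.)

b, d, e, f, g

Recall that \Box ψ holds at a world iff ψ holds at every accessible world, and \Diamond ψ holds iff ψ holds at some accessible world.
Let φ = (p \land \Box q) \to \Diamond p. Evaluate φ at each world:
  a (successors ∅): φ is false.
  b (successors {b}): φ is true.
  c (successors {g}): φ is false.
  d (successors {e}): φ is true.
  e (successors {b, g}): φ is true.
  f (successors {f}): φ is true.
  g (successors ∅): φ is true.
For instance, at f:
  At f: p \land \Box q is true, \Diamond p is true, so (p \land \Box q) \to \Diamond p is true.
    At f: p is true, \Box q is true, so p \land \Box q is true.
      At f: \Box q requires q at every successor {f}.
        At f: q is true.
      So \Box q is true at f.
    At f: \Diamond p requires p at some successor in {f}.
      p holds at f, so \Diamond p is true at f.
Satisfying worlds: {b, d, e, f, g}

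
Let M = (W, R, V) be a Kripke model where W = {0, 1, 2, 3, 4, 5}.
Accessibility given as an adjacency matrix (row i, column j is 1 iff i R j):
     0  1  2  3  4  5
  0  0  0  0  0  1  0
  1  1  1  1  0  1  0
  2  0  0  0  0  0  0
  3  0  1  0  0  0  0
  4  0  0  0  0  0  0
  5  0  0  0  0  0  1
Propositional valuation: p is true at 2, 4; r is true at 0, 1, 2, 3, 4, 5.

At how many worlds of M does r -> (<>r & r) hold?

Let φ = r -> (<>r & r). Evaluate φ at each world:
  0 (successors {4}): φ is true.
  1 (successors {0, 1, 2, 4}): φ is true.
  2 (successors ∅): φ is false.
  3 (successors {1}): φ is true.
  4 (successors ∅): φ is false.
  5 (successors {5}): φ is true.
For instance, at 3:
  At 3: r is true, <>r & r is true, so r -> (<>r & r) is true.
    At 3: <>r is true, r is true, so <>r & r is true.
      At 3: <>r requires r at some successor in {1}.
        r holds at 1, so <>r is true at 3.
Satisfying worlds: {0, 1, 3, 5}

4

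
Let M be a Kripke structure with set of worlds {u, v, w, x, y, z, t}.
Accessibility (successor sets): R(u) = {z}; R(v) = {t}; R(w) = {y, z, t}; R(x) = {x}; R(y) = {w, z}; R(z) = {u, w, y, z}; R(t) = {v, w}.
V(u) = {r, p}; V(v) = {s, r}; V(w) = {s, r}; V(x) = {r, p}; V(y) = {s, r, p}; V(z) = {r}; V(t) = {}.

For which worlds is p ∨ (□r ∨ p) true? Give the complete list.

u, x, y, z, t

Recall that □ψ holds at a world iff ψ holds at every accessible world, and ◇ψ holds iff ψ holds at some accessible world.
Let φ = p ∨ (□r ∨ p). Evaluate φ at each world:
  u (successors {z}): φ is true.
  v (successors {t}): φ is false.
  w (successors {y, z, t}): φ is false.
  x (successors {x}): φ is true.
  y (successors {w, z}): φ is true.
  z (successors {u, w, y, z}): φ is true.
  t (successors {v, w}): φ is true.
For instance, at t:
  At t: p is false, □r ∨ p is true, so p ∨ (□r ∨ p) is true.
    At t: □r is true, p is false, so □r ∨ p is true.
      At t: □r requires r at every successor {v, w}.
        At v: r is true.
        At w: r is true.
      So □r is true at t.
Satisfying worlds: {u, x, y, z, t}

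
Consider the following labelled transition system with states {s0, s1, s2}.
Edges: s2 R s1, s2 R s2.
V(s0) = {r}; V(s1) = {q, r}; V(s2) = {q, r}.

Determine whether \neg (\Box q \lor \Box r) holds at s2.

Recall that \Box ψ holds at a world iff ψ holds at every accessible world, and \Diamond ψ holds iff ψ holds at some accessible world.
At s2: \Box q \lor \Box r is true, so \neg (\Box q \lor \Box r) is false.
  At s2: \Box q is true, \Box r is true, so \Box q \lor \Box r is true.
    At s2: \Box q requires q at every successor {s1, s2}.
      At s1: q is true.
      At s2: q is true.
    So \Box q is true at s2.
    At s2: \Box r requires r at every successor {s1, s2}.
      At s1: r is true.
      At s2: r is true.
    So \Box r is true at s2.

No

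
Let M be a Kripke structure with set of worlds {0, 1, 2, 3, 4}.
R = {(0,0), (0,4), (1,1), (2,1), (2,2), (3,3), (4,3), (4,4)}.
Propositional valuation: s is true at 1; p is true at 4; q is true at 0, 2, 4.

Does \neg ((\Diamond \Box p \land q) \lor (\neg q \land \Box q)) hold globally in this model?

Yes

Let φ = \neg ((\Diamond \Box p \land q) \lor (\neg q \land \Box q)). Evaluate φ at each world:
  0 (successors {0, 4}): φ is true.
  1 (successors {1}): φ is true.
  2 (successors {1, 2}): φ is true.
  3 (successors {3}): φ is true.
  4 (successors {3, 4}): φ is true.
For instance, at 2:
  At 2: (\Diamond \Box p \land q) \lor (\neg q \land \Box q) is false, so \neg ((\Diamond \Box p \land q) \lor (\neg q \land \Box q)) is true.
    At 2: \Diamond \Box p \land q is false, \neg q \land \Box q is false, so (\Diamond \Box p \land q) \lor (\neg q \land \Box q) is false.
      At 2: \Diamond \Box p is false, q is true, so \Diamond \Box p \land q is false.
      At 2: \neg q is false, \Box q is false, so \neg q \land \Box q is false.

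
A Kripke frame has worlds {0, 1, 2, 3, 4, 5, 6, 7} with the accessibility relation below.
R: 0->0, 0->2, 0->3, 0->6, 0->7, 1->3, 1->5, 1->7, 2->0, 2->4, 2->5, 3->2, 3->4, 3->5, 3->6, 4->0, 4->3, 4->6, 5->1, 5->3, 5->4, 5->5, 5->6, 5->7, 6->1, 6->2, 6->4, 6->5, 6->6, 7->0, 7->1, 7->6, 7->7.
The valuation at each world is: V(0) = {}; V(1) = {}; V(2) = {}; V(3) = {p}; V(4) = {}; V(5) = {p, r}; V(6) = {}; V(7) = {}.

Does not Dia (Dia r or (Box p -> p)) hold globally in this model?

No

Recall that Box ψ holds at a world iff ψ holds at every accessible world, and Dia ψ holds iff ψ holds at some accessible world.
Let φ = not Dia (Dia r or (Box p -> p)). Evaluate φ at each world:
  0 (successors {0, 2, 3, 6, 7}): φ is false.
  1 (successors {3, 5, 7}): φ is false.
  2 (successors {0, 4, 5}): φ is false.
  3 (successors {2, 4, 5, 6}): φ is false.
  4 (successors {0, 3, 6}): φ is false.
  5 (successors {1, 3, 4, 5, 6, 7}): φ is false.
  6 (successors {1, 2, 4, 5, 6}): φ is false.
  7 (successors {0, 1, 6, 7}): φ is false.
Detail at 0 (counterexample):
  At 0: Dia (Dia r or (Box p -> p)) is true, so not Dia (Dia r or (Box p -> p)) is false.
    At 0: Dia (Dia r or (Box p -> p)) requires Dia r or (Box p -> p) at some successor in {0, 2, 3, 6, 7}.
      Dia r or (Box p -> p) holds at 0, so Dia (Dia r or (Box p -> p)) is true at 0.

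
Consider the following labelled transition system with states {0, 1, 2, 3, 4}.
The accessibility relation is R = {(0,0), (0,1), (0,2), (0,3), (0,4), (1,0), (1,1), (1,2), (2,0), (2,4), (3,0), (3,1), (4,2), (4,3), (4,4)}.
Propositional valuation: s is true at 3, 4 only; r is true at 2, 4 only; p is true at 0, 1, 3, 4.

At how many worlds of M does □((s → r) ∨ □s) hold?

3

Recall that □ψ holds at a world iff ψ holds at every accessible world, and ◇ψ holds iff ψ holds at some accessible world.
Let φ = □((s → r) ∨ □s). Evaluate φ at each world:
  0 (successors {0, 1, 2, 3, 4}): φ is false.
  1 (successors {0, 1, 2}): φ is true.
  2 (successors {0, 4}): φ is true.
  3 (successors {0, 1}): φ is true.
  4 (successors {2, 3, 4}): φ is false.
For instance, at 2:
  At 2: □((s → r) ∨ □s) requires (s → r) ∨ □s at every successor {0, 4}.
      At 0: s → r is true, □s is false, so (s → r) ∨ □s is true.
      At 4: s → r is true, □s is false, so (s → r) ∨ □s is true.
  So □((s → r) ∨ □s) is true at 2.
Satisfying worlds: {1, 2, 3}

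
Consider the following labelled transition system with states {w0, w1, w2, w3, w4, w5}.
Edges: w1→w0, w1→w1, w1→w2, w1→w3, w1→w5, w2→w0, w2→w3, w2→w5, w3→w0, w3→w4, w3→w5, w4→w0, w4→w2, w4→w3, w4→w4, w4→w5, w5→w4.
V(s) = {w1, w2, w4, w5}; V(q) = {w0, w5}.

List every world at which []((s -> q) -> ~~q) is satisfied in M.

Let φ = []((s -> q) -> ~~q). Evaluate φ at each world:
  w0 (successors ∅): φ is true.
  w1 (successors {w0, w1, w2, w3, w5}): φ is false.
  w2 (successors {w0, w3, w5}): φ is false.
  w3 (successors {w0, w4, w5}): φ is true.
  w4 (successors {w0, w2, w3, w4, w5}): φ is false.
  w5 (successors {w4}): φ is true.
For instance, at w5:
  At w5: []((s -> q) -> ~~q) requires (s -> q) -> ~~q at every successor {w4}.
    At w4: (s -> q) -> ~~q is true.
  So []((s -> q) -> ~~q) is true at w5.
Satisfying worlds: {w0, w3, w5}

w0, w3, w5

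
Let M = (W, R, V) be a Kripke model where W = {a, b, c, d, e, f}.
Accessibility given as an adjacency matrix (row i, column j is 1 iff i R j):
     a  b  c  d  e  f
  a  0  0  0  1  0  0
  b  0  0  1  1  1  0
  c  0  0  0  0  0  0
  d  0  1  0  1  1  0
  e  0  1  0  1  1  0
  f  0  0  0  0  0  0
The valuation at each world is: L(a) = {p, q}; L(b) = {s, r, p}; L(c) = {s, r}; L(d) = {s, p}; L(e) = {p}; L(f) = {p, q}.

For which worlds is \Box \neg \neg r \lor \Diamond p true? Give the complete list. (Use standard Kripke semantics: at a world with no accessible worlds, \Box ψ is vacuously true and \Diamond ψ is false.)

Let φ = \Box \neg \neg r \lor \Diamond p. Evaluate φ at each world:
  a (successors {d}): φ is true.
  b (successors {c, d, e}): φ is true.
  c (successors ∅): φ is true.
  d (successors {b, d, e}): φ is true.
  e (successors {b, d, e}): φ is true.
  f (successors ∅): φ is true.
For instance, at d:
  At d: \Box \neg \neg r is false, \Diamond p is true, so \Box \neg \neg r \lor \Diamond p is true.
    At d: \Box \neg \neg r requires \neg \neg r at every successor {b, d, e}.
      \neg \neg r fails at d, so \Box \neg \neg r is false at d.
    At d: \Diamond p requires p at some successor in {b, d, e}.
      p holds at b, so \Diamond p is true at d.
Satisfying worlds: {a, b, c, d, e, f}

a, b, c, d, e, f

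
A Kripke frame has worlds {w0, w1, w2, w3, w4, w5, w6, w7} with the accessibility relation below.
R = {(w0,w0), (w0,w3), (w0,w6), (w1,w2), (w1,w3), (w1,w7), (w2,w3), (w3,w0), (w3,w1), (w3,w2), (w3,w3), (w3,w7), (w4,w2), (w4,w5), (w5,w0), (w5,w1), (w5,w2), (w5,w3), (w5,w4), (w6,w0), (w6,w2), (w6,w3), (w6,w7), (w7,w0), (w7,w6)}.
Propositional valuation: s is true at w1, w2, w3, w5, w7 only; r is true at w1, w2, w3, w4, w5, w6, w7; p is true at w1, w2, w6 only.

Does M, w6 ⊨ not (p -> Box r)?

Yes

Recall that Box ψ holds at a world iff ψ holds at every accessible world, and Dia ψ holds iff ψ holds at some accessible world.
At w6: p -> Box r is false, so not (p -> Box r) is true.
  At w6: p is true, Box r is false, so p -> Box r is false.
    At w6: Box r requires r at every successor {w0, w2, w3, w7}.
      r fails at w0, so Box r is false at w6.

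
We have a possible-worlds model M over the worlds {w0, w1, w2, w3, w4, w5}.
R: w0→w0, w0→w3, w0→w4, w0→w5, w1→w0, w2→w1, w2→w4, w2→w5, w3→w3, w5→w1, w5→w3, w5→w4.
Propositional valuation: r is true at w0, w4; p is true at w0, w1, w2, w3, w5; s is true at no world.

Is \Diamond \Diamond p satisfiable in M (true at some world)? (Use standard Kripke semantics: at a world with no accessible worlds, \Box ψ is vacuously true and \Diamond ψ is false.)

Let φ = \Diamond \Diamond p. Evaluate φ at each world:
  w0 (successors {w0, w3, w4, w5}): φ is true.
  w1 (successors {w0}): φ is true.
  w2 (successors {w1, w4, w5}): φ is true.
  w3 (successors {w3}): φ is true.
  w4 (successors ∅): φ is false.
  w5 (successors {w1, w3, w4}): φ is true.
Detail at w0 (witness):
  At w0: \Diamond \Diamond p requires \Diamond p at some successor in {w0, w3, w4, w5}.
    \Diamond p holds at w0, so \Diamond \Diamond p is true at w0.
      At w0: \Diamond p requires p at some successor in {w0, w3, w4, w5}.
        p holds at w0, so \Diamond p is true at w0.

Yes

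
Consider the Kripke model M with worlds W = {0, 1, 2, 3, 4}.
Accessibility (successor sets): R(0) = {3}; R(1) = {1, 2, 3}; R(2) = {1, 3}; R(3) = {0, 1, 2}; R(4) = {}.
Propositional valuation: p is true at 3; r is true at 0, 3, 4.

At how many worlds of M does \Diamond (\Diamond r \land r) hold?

Let φ = \Diamond (\Diamond r \land r). Evaluate φ at each world:
  0 (successors {3}): φ is true.
  1 (successors {1, 2, 3}): φ is true.
  2 (successors {1, 3}): φ is true.
  3 (successors {0, 1, 2}): φ is true.
  4 (successors ∅): φ is false.
For instance, at 1:
  At 1: \Diamond (\Diamond r \land r) requires \Diamond r \land r at some successor in {1, 2, 3}.
    \Diamond r \land r holds at 3, so \Diamond (\Diamond r \land r) is true at 1.
      At 3: \Diamond r is true, r is true, so \Diamond r \land r is true.
Satisfying worlds: {0, 1, 2, 3}

4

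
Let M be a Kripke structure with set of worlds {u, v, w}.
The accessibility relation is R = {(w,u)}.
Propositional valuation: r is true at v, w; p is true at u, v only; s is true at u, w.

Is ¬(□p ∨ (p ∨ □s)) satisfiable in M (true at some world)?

Let φ = ¬(□p ∨ (p ∨ □s)). Evaluate φ at each world:
  u (successors ∅): φ is false.
  v (successors ∅): φ is false.
  w (successors {u}): φ is false.
For instance, at w:
  At w: □p ∨ (p ∨ □s) is true, so ¬(□p ∨ (p ∨ □s)) is false.
    At w: □p is true, p ∨ □s is true, so □p ∨ (p ∨ □s) is true.
      At w: □p requires p at every successor {u}.
        At u: p is true.
      So □p is true at w.
      At w: p is false, □s is true, so p ∨ □s is true.

No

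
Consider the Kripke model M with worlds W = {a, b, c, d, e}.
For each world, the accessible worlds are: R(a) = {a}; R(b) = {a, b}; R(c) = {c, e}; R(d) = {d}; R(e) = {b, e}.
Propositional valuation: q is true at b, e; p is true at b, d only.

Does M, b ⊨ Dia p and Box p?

Recall that Box ψ holds at a world iff ψ holds at every accessible world, and Dia ψ holds iff ψ holds at some accessible world.
At b: Dia p is true, Box p is false, so Dia p and Box p is false.
  At b: Dia p requires p at some successor in {a, b}.
    p holds at b, so Dia p is true at b.
  At b: Box p requires p at every successor {a, b}.
    p fails at a, so Box p is false at b.

No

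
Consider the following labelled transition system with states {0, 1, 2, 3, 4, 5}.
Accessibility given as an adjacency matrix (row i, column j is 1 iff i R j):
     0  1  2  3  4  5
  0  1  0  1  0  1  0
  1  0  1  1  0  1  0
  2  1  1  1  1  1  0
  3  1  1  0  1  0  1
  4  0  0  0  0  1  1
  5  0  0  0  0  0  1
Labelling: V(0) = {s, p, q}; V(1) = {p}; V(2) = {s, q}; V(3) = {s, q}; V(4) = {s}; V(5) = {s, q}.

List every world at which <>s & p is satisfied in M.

0, 1

Let φ = <>s & p. Evaluate φ at each world:
  0 (successors {0, 2, 4}): φ is true.
  1 (successors {1, 2, 4}): φ is true.
  2 (successors {0, 1, 2, 3, 4}): φ is false.
  3 (successors {0, 1, 3, 5}): φ is false.
  4 (successors {4, 5}): φ is false.
  5 (successors {5}): φ is false.
For instance, at 4:
  At 4: <>s is true, p is false, so <>s & p is false.
    At 4: <>s requires s at some successor in {4, 5}.
      s holds at 4, so <>s is true at 4.
Satisfying worlds: {0, 1}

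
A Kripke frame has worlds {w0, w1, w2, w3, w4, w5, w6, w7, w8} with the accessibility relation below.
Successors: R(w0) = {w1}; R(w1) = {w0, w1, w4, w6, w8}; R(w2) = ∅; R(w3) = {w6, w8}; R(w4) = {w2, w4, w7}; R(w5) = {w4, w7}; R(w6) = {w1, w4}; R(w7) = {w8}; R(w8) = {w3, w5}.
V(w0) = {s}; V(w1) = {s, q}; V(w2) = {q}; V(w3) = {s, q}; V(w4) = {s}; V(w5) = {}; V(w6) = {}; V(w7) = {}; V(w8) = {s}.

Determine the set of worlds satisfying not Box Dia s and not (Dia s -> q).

w4

Recall that Box ψ holds at a world iff ψ holds at every accessible world, and Dia ψ holds iff ψ holds at some accessible world.
Let φ = not Box Dia s and not (Dia s -> q). Evaluate φ at each world:
  w0 (successors {w1}): φ is false.
  w1 (successors {w0, w1, w4, w6, w8}): φ is false.
  w2 (successors ∅): φ is false.
  w3 (successors {w6, w8}): φ is false.
  w4 (successors {w2, w4, w7}): φ is true.
  w5 (successors {w4, w7}): φ is false.
  w6 (successors {w1, w4}): φ is false.
  w7 (successors {w8}): φ is false.
  w8 (successors {w3, w5}): φ is false.
For instance, at w5:
  At w5: not Box Dia s is false, not (Dia s -> q) is true, so not Box Dia s and not (Dia s -> q) is false.
    At w5: Box Dia s is true, so not Box Dia s is false.
      At w5: Box Dia s requires Dia s at every successor {w4, w7}.
        At w4: Dia s is true.
        At w7: Dia s is true.
      So Box Dia s is true at w5.
    At w5: Dia s -> q is false, so not (Dia s -> q) is true.
      At w5: Dia s is true, q is false, so Dia s -> q is false.
Satisfying worlds: {w4}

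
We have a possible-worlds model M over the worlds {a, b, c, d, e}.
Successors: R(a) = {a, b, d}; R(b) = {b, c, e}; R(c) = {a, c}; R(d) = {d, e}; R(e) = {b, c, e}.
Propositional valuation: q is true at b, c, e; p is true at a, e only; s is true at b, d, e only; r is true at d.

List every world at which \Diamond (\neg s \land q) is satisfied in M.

b, c, e

Let φ = \Diamond (\neg s \land q). Evaluate φ at each world:
  a (successors {a, b, d}): φ is false.
  b (successors {b, c, e}): φ is true.
  c (successors {a, c}): φ is true.
  d (successors {d, e}): φ is false.
  e (successors {b, c, e}): φ is true.
For instance, at e:
  At e: \Diamond (\neg s \land q) requires \neg s \land q at some successor in {b, c, e}.
    \neg s \land q holds at c, so \Diamond (\neg s \land q) is true at e.
Satisfying worlds: {b, c, e}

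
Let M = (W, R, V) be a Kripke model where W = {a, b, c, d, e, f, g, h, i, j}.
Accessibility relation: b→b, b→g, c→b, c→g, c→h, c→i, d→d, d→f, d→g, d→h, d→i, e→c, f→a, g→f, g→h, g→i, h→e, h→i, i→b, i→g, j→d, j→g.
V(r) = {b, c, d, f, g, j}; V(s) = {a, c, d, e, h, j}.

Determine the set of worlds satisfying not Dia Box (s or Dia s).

a, b, c, e, i, j

Let φ = not Dia Box (s or Dia s). Evaluate φ at each world:
  a (successors ∅): φ is true.
  b (successors {b, g}): φ is true.
  c (successors {b, g, h, i}): φ is true.
  d (successors {d, f, g, h, i}): φ is false.
  e (successors {c}): φ is true.
  f (successors {a}): φ is false.
  g (successors {f, h, i}): φ is false.
  h (successors {e, i}): φ is false.
  i (successors {b, g}): φ is true.
  j (successors {d, g}): φ is true.
For instance, at c:
  At c: Dia Box (s or Dia s) is false, so not Dia Box (s or Dia s) is true.
    At c: Dia Box (s or Dia s) requires Box (s or Dia s) at some successor in {b, g, h, i}.
      At b: Box (s or Dia s) is false.
      At g: Box (s or Dia s) is false.
      At h: Box (s or Dia s) is false.
      At i: Box (s or Dia s) is false.
    So Dia Box (s or Dia s) is false at c.
Satisfying worlds: {a, b, c, e, i, j}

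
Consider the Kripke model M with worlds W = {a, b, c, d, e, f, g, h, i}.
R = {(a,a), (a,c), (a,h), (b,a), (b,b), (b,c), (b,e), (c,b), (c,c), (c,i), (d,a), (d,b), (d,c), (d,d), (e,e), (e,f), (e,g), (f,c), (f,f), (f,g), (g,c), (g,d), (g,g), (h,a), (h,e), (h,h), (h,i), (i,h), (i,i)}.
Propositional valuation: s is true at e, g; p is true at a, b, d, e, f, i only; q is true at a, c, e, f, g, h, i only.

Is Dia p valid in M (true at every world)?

Let φ = Dia p. Evaluate φ at each world:
  a (successors {a, c, h}): φ is true.
  b (successors {a, b, c, e}): φ is true.
  c (successors {b, c, i}): φ is true.
  d (successors {a, b, c, d}): φ is true.
  e (successors {e, f, g}): φ is true.
  f (successors {c, f, g}): φ is true.
  g (successors {c, d, g}): φ is true.
  h (successors {a, e, h, i}): φ is true.
  i (successors {h, i}): φ is true.
For instance, at c:
  At c: Dia p requires p at some successor in {b, c, i}.
    p holds at b, so Dia p is true at c.

Yes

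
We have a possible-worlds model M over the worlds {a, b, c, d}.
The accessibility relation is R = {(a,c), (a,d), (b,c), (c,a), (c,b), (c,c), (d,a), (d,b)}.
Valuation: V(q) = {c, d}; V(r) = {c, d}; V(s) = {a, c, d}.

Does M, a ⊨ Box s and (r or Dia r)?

At a: Box s is true, r or Dia r is true, so Box s and (r or Dia r) is true.
  At a: Box s requires s at every successor {c, d}.
    At c: s is true.
    At d: s is true.
  So Box s is true at a.
  At a: r is false, Dia r is true, so r or Dia r is true.
    At a: Dia r requires r at some successor in {c, d}.
      r holds at c, so Dia r is true at a.

Yes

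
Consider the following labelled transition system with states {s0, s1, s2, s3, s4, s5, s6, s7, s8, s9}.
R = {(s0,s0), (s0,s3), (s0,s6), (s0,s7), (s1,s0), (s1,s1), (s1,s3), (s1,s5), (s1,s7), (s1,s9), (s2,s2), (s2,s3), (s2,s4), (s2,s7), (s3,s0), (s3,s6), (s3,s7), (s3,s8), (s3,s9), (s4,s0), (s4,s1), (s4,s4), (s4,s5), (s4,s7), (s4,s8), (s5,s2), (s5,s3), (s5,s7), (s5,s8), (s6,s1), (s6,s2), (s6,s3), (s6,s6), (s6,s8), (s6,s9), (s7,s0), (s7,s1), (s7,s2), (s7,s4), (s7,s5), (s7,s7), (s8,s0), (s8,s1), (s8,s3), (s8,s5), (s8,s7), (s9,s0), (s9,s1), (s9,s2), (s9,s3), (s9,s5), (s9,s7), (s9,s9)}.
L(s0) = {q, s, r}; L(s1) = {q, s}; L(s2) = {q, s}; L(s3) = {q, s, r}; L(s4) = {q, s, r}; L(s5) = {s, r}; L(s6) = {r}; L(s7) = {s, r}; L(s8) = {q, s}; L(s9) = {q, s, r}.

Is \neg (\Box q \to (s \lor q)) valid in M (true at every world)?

No

Let φ = \neg (\Box q \to (s \lor q)). Evaluate φ at each world:
  s0 (successors {s0, s3, s6, s7}): φ is false.
  s1 (successors {s0, s1, s3, s5, s7, s9}): φ is false.
  s2 (successors {s2, s3, s4, s7}): φ is false.
  s3 (successors {s0, s6, s7, s8, s9}): φ is false.
  s4 (successors {s0, s1, s4, s5, s7, s8}): φ is false.
  s5 (successors {s2, s3, s7, s8}): φ is false.
  s6 (successors {s1, s2, s3, s6, s8, s9}): φ is false.
  s7 (successors {s0, s1, s2, s4, s5, s7}): φ is false.
  s8 (successors {s0, s1, s3, s5, s7}): φ is false.
  s9 (successors {s0, s1, s2, s3, s5, s7, s9}): φ is false.
Detail at s0 (counterexample):
  At s0: \Box q \to (s \lor q) is true, so \neg (\Box q \to (s \lor q)) is false.
    At s0: \Box q is false, s \lor q is true, so \Box q \to (s \lor q) is true.
      At s0: \Box q requires q at every successor {s0, s3, s6, s7}.
        q fails at s6, so \Box q is false at s0.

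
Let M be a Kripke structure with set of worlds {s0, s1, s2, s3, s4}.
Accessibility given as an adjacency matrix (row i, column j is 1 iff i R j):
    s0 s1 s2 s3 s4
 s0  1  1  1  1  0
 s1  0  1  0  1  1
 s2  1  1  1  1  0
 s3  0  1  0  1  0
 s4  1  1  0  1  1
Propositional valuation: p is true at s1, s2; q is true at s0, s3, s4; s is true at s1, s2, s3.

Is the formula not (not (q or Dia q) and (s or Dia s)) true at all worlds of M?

Recall that Dia ψ holds at a world iff ψ holds at some accessible world.
Let φ = not (not (q or Dia q) and (s or Dia s)). Evaluate φ at each world:
  s0 (successors {s0, s1, s2, s3}): φ is true.
  s1 (successors {s1, s3, s4}): φ is true.
  s2 (successors {s0, s1, s2, s3}): φ is true.
  s3 (successors {s1, s3}): φ is true.
  s4 (successors {s0, s1, s3, s4}): φ is true.
For instance, at s1:
  At s1: not (q or Dia q) and (s or Dia s) is false, so not (not (q or Dia q) and (s or Dia s)) is true.
    At s1: not (q or Dia q) is false, s or Dia s is true, so not (q or Dia q) and (s or Dia s) is false.
      At s1: q or Dia q is true, so not (q or Dia q) is false.
      At s1: s is true, Dia s is true, so s or Dia s is true.

Yes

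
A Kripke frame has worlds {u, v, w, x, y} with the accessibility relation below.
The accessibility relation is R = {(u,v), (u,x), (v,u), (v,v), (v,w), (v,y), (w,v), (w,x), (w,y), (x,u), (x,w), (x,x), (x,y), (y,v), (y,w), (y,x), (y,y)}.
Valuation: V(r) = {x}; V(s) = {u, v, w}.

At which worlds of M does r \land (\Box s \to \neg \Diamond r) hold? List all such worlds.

Let φ = r \land (\Box s \to \neg \Diamond r). Evaluate φ at each world:
  u (successors {v, x}): φ is false.
  v (successors {u, v, w, y}): φ is false.
  w (successors {v, x, y}): φ is false.
  x (successors {u, w, x, y}): φ is true.
  y (successors {v, w, x, y}): φ is false.
For instance, at w:
  At w: r is false, \Box s \to \neg \Diamond r is true, so r \land (\Box s \to \neg \Diamond r) is false.
    At w: \Box s is false, \neg \Diamond r is false, so \Box s \to \neg \Diamond r is true.
      At w: \Box s requires s at every successor {v, x, y}.
        s fails at x, so \Box s is false at w.
      At w: \Diamond r is true, so \neg \Diamond r is false.
Satisfying worlds: {x}

x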